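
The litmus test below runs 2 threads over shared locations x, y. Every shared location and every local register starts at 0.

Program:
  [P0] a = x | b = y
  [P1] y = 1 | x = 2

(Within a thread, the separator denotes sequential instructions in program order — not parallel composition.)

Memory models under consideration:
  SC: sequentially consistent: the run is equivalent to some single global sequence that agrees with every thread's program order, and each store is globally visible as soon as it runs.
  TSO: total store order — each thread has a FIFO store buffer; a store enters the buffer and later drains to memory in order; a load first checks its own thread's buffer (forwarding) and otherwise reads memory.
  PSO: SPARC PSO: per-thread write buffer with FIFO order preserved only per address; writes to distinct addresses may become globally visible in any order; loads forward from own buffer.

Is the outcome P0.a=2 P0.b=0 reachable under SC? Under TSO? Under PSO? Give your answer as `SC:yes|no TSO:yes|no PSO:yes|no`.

SC:no TSO:no PSO:yes

outcome vector order: (P0.a,P0.b)
SC: 3 outcomes — {(0,0), (0,1), (2,1)}
TSO: 3 outcomes — {(0,0), (0,1), (2,1)}
PSO: 4 outcomes — {(0,0), (0,1), (2,0), (2,1)}
target (2,0) ∈ {PSO}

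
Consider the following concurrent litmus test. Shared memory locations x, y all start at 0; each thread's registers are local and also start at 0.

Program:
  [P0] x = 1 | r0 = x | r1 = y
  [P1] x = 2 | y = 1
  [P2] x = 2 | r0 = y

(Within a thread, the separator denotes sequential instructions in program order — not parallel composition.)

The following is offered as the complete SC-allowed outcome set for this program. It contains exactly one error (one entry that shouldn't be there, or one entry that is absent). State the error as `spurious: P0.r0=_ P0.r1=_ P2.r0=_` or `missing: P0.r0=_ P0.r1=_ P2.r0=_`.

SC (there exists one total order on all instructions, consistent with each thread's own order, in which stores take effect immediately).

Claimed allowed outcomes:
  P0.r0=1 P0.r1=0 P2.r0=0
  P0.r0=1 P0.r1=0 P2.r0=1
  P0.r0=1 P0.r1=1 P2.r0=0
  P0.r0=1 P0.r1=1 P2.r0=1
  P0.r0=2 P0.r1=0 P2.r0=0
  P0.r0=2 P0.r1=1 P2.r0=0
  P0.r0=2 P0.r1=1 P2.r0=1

outcome vector order: (P0.r0,P0.r1,P2.r0)
[SC] allowed = {(1,0,0); (1,0,1); (1,1,0); (1,1,1); (2,0,0); (2,0,1); (2,1,0); (2,1,1)}
SC∖claimed = {(2,0,1)}

missing: P0.r0=2 P0.r1=0 P2.r0=1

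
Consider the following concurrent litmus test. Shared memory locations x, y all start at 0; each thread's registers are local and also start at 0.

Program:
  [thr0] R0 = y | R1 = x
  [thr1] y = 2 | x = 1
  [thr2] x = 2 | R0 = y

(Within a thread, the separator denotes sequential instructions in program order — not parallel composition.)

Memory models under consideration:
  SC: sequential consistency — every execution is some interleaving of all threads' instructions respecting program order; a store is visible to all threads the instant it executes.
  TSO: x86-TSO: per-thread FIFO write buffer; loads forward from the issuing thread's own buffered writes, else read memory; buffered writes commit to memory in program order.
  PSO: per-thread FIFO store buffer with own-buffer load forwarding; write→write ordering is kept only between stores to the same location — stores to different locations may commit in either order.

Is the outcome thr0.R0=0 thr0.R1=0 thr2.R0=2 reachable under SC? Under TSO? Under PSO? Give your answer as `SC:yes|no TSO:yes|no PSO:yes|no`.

outcome vector order: (thr0.R0,thr0.R1,thr2.R0)
[SC] allowed = {0/0/0; 0/0/2; 0/1/0; 0/1/2; 0/2/0; 0/2/2; 2/0/2; 2/1/0; 2/1/2; 2/2/0; 2/2/2}
[TSO] allowed = {0/0/0; 0/0/2; 0/1/0; 0/1/2; 0/2/0; 0/2/2; 2/0/0; 2/0/2; 2/1/0; 2/1/2; 2/2/0; 2/2/2}
[PSO] allowed = {0/0/0; 0/0/2; 0/1/0; 0/1/2; 0/2/0; 0/2/2; 2/0/0; 2/0/2; 2/1/0; 2/1/2; 2/2/0; 2/2/2}
target 0/0/2 ∈ {SC,TSO,PSO}

SC:yes TSO:yes PSO:yes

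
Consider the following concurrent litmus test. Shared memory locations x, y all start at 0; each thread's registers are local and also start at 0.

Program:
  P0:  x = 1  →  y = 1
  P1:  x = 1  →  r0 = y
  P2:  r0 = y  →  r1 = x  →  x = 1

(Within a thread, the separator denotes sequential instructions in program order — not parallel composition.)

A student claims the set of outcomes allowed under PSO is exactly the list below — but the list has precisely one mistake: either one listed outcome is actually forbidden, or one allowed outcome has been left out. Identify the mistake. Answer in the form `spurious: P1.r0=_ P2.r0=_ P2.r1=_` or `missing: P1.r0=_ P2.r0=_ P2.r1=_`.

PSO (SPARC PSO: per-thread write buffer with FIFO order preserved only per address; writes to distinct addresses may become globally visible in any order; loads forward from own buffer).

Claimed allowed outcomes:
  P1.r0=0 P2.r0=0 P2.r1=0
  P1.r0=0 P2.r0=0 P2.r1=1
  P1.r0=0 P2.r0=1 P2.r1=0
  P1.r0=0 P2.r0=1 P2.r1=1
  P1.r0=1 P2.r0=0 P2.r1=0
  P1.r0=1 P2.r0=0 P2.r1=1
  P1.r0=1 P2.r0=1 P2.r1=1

missing: P1.r0=1 P2.r0=1 P2.r1=0

outcome vector order: (P1.r0,P2.r0,P2.r1)
[PSO] allowed = {0/0/0; 0/0/1; 0/1/0; 0/1/1; 1/0/0; 1/0/1; 1/1/0; 1/1/1}
PSO∖claimed = {1/1/0}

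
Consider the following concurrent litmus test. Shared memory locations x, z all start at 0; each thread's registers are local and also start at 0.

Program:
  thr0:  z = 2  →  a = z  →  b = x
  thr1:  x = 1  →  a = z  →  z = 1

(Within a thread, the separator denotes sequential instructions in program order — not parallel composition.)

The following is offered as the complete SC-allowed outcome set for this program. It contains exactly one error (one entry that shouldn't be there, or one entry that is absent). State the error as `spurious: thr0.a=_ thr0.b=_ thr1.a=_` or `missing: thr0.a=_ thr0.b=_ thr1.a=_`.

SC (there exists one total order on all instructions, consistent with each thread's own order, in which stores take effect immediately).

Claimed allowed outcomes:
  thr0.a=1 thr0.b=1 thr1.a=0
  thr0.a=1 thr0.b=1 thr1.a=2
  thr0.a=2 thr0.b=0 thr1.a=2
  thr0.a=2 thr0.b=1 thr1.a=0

missing: thr0.a=2 thr0.b=1 thr1.a=2

outcome vector order: (thr0.a,thr0.b,thr1.a)
under SC → <1 1 0>, <1 1 2>, <2 0 2>, <2 1 0>, <2 1 2>
SC∖claimed = {<2 1 2>}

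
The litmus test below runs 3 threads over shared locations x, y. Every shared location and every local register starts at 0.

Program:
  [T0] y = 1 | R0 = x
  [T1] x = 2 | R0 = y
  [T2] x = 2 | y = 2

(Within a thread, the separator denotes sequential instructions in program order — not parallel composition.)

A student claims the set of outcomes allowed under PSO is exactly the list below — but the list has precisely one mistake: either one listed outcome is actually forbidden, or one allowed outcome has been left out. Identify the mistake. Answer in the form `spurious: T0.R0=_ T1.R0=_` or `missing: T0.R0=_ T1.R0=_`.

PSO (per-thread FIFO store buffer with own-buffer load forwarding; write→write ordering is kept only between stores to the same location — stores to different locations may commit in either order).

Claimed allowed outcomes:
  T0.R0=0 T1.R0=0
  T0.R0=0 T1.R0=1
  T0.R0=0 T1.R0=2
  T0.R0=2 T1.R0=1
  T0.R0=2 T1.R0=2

missing: T0.R0=2 T1.R0=0

outcome vector order: (T0.R0,T1.R0)
PSO: 6 outcomes — {(0,0) (0,1) (0,2) (2,0) (2,1) (2,2)}
PSO∖claimed = {(2,0)}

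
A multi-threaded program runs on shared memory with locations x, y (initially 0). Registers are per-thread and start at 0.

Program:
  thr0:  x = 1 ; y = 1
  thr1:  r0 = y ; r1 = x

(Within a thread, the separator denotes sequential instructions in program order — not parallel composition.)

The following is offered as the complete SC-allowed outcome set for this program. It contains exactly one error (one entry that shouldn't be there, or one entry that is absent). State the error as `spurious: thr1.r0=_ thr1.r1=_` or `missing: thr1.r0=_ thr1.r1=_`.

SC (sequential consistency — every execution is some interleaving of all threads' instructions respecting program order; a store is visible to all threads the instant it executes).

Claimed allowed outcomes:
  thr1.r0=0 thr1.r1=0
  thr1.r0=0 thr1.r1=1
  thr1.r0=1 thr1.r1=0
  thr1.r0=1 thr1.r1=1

spurious: thr1.r0=1 thr1.r1=0

outcome vector order: (thr1.r0,thr1.r1)
[SC] allowed = {0/0, 0/1, 1/1}
claimed∖SC = {1/0}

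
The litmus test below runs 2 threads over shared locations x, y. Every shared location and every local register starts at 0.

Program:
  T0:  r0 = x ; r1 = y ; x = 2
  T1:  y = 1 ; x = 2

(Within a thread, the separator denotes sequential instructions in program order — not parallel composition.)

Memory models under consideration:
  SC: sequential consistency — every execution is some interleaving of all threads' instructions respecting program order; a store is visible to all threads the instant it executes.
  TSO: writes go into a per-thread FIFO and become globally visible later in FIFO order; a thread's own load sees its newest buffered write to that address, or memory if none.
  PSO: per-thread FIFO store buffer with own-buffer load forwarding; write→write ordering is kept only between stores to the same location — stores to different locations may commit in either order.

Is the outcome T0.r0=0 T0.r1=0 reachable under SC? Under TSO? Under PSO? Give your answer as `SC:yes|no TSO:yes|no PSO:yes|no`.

outcome vector order: (T0.r0,T0.r1)
[SC] allowed = {0/0; 0/1; 2/1}
[TSO] allowed = {0/0; 0/1; 2/1}
[PSO] allowed = {0/0; 0/1; 2/0; 2/1}
target 0/0 ∈ {SC,TSO,PSO}

SC:yes TSO:yes PSO:yes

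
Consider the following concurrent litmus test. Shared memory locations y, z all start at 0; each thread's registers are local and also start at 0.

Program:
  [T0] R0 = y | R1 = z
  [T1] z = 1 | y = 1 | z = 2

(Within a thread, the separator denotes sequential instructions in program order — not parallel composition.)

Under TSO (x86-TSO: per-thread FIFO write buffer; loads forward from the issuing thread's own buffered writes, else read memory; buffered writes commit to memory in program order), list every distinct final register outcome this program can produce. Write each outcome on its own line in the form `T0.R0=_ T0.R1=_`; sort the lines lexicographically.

outcome vector order: (T0.R0,T0.R1)
|TSO outcomes| = 5

T0.R0=0 T0.R1=0
T0.R0=0 T0.R1=1
T0.R0=0 T0.R1=2
T0.R0=1 T0.R1=1
T0.R0=1 T0.R1=2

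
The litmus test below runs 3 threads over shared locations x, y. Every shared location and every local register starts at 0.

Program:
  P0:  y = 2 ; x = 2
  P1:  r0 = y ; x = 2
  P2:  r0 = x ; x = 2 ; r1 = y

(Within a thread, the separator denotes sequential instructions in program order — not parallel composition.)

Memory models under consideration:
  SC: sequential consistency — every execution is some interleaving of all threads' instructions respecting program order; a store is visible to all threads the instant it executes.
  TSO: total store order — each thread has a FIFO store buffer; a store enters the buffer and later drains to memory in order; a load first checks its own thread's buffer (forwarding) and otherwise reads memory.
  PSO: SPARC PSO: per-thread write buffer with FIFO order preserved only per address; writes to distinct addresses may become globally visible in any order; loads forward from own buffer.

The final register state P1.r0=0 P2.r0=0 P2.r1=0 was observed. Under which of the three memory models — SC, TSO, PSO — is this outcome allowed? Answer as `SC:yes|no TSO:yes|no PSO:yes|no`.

outcome vector order: (P1.r0,P2.r0,P2.r1)
SC: 7 outcomes — {<0 0 0>; <0 0 2>; <0 2 0>; <0 2 2>; <2 0 0>; <2 0 2>; <2 2 2>}
TSO: 7 outcomes — {<0 0 0>; <0 0 2>; <0 2 0>; <0 2 2>; <2 0 0>; <2 0 2>; <2 2 2>}
PSO: 8 outcomes — {<0 0 0>; <0 0 2>; <0 2 0>; <0 2 2>; <2 0 0>; <2 0 2>; <2 2 0>; <2 2 2>}
target <0 0 0> ∈ {SC,TSO,PSO}

SC:yes TSO:yes PSO:yes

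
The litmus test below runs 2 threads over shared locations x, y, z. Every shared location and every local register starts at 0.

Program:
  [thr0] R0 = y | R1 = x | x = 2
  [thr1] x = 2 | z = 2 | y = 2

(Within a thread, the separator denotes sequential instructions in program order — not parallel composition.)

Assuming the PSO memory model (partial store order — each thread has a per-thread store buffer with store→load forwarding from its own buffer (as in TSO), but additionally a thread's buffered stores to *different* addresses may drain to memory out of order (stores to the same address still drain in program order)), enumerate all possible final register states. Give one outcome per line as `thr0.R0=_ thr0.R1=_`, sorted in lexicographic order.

outcome vector order: (thr0.R0,thr0.R1)
|PSO outcomes| = 4

thr0.R0=0 thr0.R1=0
thr0.R0=0 thr0.R1=2
thr0.R0=2 thr0.R1=0
thr0.R0=2 thr0.R1=2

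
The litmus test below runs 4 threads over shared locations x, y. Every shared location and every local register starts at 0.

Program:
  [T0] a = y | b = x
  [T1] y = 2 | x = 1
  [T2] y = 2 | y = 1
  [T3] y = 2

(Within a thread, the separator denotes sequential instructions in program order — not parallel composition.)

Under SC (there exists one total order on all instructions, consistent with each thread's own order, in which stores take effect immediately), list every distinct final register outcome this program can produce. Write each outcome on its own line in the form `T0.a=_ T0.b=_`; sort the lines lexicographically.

outcome vector order: (T0.a,T0.b)
|SC outcomes| = 6

T0.a=0 T0.b=0
T0.a=0 T0.b=1
T0.a=1 T0.b=0
T0.a=1 T0.b=1
T0.a=2 T0.b=0
T0.a=2 T0.b=1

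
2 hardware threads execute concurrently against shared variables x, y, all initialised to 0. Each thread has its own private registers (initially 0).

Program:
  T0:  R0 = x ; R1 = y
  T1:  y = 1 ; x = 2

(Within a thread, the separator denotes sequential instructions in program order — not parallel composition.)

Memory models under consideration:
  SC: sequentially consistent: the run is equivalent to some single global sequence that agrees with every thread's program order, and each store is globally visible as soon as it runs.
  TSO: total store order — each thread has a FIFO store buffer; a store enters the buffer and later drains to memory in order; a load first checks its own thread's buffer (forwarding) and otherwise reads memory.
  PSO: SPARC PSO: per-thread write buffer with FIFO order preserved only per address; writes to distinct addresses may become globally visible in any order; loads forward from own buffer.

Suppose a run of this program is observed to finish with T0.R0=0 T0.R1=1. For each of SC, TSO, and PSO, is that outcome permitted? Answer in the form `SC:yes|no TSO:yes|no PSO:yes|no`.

SC:yes TSO:yes PSO:yes

outcome vector order: (T0.R0,T0.R1)
SC: 3 outcomes — {00, 01, 21}
TSO: 3 outcomes — {00, 01, 21}
PSO: 4 outcomes — {00, 01, 20, 21}
target 01 ∈ {SC,TSO,PSO}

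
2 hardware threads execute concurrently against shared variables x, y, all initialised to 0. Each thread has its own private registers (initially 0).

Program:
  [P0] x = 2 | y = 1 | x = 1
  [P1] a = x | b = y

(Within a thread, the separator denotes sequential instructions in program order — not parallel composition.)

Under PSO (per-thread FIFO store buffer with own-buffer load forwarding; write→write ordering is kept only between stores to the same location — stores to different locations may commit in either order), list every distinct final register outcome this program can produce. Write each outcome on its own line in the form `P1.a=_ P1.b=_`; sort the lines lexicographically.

outcome vector order: (P1.a,P1.b)
|PSO outcomes| = 6

P1.a=0 P1.b=0
P1.a=0 P1.b=1
P1.a=1 P1.b=0
P1.a=1 P1.b=1
P1.a=2 P1.b=0
P1.a=2 P1.b=1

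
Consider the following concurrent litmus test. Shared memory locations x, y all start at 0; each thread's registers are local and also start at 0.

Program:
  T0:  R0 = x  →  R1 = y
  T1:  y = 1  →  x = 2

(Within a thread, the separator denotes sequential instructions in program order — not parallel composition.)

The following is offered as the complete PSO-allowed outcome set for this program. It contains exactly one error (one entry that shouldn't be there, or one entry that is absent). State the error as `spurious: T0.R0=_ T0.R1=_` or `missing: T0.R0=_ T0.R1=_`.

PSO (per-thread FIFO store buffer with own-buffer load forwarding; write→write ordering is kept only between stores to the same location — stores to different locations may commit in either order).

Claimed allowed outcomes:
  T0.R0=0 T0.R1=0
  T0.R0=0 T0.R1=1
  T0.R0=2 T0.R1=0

missing: T0.R0=2 T0.R1=1

outcome vector order: (T0.R0,T0.R1)
[PSO] allowed = {0/0 0/1 2/0 2/1}
PSO∖claimed = {2/1}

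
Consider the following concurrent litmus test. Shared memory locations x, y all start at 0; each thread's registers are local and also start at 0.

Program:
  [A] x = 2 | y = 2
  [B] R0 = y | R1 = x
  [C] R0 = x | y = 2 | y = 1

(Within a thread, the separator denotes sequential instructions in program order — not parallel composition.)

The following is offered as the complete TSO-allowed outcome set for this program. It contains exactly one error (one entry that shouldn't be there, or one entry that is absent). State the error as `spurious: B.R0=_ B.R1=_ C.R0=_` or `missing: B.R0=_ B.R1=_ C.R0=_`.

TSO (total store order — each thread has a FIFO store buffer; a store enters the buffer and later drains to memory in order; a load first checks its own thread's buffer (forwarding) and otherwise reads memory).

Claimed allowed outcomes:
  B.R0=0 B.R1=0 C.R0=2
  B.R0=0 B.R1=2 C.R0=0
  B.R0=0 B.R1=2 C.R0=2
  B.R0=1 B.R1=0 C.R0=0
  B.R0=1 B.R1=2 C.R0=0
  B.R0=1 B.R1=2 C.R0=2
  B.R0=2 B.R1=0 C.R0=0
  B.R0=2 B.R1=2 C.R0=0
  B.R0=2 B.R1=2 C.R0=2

missing: B.R0=0 B.R1=0 C.R0=0

outcome vector order: (B.R0,B.R1,C.R0)
under TSO → 000; 002; 020; 022; 100; 120; 122; 200; 220; 222
TSO∖claimed = {000}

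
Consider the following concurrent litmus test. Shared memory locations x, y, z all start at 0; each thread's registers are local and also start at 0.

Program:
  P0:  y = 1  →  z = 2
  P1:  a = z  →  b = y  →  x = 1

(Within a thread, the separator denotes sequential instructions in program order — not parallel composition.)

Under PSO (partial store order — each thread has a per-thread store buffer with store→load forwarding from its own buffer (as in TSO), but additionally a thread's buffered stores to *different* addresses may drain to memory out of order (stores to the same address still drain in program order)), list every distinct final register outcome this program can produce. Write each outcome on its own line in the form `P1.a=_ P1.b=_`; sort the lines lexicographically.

P1.a=0 P1.b=0
P1.a=0 P1.b=1
P1.a=2 P1.b=0
P1.a=2 P1.b=1

outcome vector order: (P1.a,P1.b)
|PSO outcomes| = 4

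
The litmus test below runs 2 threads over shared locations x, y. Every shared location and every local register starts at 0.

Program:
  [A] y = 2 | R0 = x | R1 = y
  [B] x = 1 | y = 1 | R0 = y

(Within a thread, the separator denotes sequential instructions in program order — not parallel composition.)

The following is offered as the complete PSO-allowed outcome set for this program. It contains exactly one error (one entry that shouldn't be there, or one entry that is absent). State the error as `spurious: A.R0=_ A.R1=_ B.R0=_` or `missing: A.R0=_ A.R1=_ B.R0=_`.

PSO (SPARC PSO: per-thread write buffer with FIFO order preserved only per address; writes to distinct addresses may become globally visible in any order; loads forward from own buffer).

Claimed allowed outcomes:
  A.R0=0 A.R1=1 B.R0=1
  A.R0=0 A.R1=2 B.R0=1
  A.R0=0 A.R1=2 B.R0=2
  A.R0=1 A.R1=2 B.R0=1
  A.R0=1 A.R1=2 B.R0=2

outcome vector order: (A.R0,A.R1,B.R0)
[PSO] allowed = {<0 1 1>; <0 2 1>; <0 2 2>; <1 1 1>; <1 2 1>; <1 2 2>}
PSO∖claimed = {<1 1 1>}

missing: A.R0=1 A.R1=1 B.R0=1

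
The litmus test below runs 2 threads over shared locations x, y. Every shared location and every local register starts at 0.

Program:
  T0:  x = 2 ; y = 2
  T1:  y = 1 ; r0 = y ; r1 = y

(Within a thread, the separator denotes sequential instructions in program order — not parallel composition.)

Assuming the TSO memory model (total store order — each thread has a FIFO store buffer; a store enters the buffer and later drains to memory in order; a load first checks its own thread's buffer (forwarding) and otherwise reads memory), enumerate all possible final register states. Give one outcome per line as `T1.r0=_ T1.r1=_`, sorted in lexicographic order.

outcome vector order: (T1.r0,T1.r1)
|TSO outcomes| = 3

T1.r0=1 T1.r1=1
T1.r0=1 T1.r1=2
T1.r0=2 T1.r1=2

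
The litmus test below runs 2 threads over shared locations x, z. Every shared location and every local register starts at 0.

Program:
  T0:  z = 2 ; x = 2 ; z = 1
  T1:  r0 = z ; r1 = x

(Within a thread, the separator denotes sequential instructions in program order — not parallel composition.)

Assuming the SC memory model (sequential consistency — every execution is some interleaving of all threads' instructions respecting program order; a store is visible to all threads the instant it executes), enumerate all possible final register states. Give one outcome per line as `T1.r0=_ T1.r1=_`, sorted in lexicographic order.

outcome vector order: (T1.r0,T1.r1)
|SC outcomes| = 5

T1.r0=0 T1.r1=0
T1.r0=0 T1.r1=2
T1.r0=1 T1.r1=2
T1.r0=2 T1.r1=0
T1.r0=2 T1.r1=2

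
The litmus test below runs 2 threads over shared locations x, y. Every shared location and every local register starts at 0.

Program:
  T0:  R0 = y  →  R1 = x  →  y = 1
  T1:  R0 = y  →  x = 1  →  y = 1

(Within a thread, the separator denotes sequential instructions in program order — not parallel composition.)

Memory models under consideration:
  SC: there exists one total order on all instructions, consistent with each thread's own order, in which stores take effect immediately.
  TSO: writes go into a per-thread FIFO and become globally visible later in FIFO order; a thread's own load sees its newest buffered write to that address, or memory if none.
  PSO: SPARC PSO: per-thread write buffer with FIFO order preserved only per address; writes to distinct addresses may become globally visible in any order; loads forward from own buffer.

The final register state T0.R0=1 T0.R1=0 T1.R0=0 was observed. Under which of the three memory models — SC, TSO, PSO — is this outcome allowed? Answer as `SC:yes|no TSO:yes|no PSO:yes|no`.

outcome vector order: (T0.R0,T0.R1,T1.R0)
SC (4): 000; 001; 010; 110
TSO (4): 000; 001; 010; 110
PSO (5): 000; 001; 010; 100; 110
target 100 ∈ {PSO}

SC:no TSO:no PSO:yes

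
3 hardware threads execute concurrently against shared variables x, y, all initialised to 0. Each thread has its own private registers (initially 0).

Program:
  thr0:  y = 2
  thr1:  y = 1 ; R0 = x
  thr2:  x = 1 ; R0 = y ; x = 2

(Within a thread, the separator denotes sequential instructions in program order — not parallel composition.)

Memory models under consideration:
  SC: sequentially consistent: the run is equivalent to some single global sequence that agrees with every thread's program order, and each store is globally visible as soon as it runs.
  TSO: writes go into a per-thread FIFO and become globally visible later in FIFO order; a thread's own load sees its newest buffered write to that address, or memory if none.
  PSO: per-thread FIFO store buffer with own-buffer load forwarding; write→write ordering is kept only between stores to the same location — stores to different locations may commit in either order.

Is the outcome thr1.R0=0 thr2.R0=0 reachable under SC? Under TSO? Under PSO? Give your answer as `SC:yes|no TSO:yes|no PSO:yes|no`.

SC:no TSO:yes PSO:yes

outcome vector order: (thr1.R0,thr2.R0)
[SC] allowed = {(0,1), (0,2), (1,0), (1,1), (1,2), (2,0), (2,1), (2,2)}
[TSO] allowed = {(0,0), (0,1), (0,2), (1,0), (1,1), (1,2), (2,0), (2,1), (2,2)}
[PSO] allowed = {(0,0), (0,1), (0,2), (1,0), (1,1), (1,2), (2,0), (2,1), (2,2)}
target (0,0) ∈ {TSO,PSO}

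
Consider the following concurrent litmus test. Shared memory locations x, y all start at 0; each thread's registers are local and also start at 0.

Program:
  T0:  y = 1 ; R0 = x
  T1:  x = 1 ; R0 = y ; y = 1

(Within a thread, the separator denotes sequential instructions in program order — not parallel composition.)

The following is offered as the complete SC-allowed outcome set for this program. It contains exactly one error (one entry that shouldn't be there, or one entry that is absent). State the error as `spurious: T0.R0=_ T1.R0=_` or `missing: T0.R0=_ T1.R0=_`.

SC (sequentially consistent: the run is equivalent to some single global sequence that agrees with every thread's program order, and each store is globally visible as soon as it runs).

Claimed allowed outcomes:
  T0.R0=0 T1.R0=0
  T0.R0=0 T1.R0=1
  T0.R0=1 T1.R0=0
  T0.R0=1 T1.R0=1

outcome vector order: (T0.R0,T1.R0)
SC (3): 0/1; 1/0; 1/1
claimed∖SC = {0/0}

spurious: T0.R0=0 T1.R0=0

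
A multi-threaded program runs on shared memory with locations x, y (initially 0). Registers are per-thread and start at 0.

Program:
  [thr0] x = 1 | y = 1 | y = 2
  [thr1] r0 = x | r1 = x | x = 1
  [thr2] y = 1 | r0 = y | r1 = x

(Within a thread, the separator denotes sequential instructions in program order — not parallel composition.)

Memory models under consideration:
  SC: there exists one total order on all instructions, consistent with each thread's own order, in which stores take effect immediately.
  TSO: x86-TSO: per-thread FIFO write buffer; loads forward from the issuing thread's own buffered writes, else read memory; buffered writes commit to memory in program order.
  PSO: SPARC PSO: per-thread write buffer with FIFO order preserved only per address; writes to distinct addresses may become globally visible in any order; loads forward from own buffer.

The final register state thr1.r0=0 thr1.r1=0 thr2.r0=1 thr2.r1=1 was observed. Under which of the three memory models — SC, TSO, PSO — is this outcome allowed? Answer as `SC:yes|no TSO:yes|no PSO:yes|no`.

SC:yes TSO:yes PSO:yes

outcome vector order: (thr1.r0,thr1.r1,thr2.r0,thr2.r1)
[SC] allowed = {(0,0,1,0), (0,0,1,1), (0,0,2,1), (0,1,1,0), (0,1,1,1), (0,1,2,1), (1,1,1,0), (1,1,1,1), (1,1,2,1)}
[TSO] allowed = {(0,0,1,0), (0,0,1,1), (0,0,2,1), (0,1,1,0), (0,1,1,1), (0,1,2,1), (1,1,1,0), (1,1,1,1), (1,1,2,1)}
[PSO] allowed = {(0,0,1,0), (0,0,1,1), (0,0,2,0), (0,0,2,1), (0,1,1,0), (0,1,1,1), (0,1,2,0), (0,1,2,1), (1,1,1,0), (1,1,1,1), (1,1,2,0), (1,1,2,1)}
target (0,0,1,1) ∈ {SC,TSO,PSO}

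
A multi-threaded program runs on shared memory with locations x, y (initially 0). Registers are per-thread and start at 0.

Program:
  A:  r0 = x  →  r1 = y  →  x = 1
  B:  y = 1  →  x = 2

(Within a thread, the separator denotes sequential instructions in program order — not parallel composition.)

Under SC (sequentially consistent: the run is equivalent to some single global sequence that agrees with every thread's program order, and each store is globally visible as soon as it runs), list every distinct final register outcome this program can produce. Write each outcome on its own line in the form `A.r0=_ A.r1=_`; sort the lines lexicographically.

A.r0=0 A.r1=0
A.r0=0 A.r1=1
A.r0=2 A.r1=1

outcome vector order: (A.r0,A.r1)
|SC outcomes| = 3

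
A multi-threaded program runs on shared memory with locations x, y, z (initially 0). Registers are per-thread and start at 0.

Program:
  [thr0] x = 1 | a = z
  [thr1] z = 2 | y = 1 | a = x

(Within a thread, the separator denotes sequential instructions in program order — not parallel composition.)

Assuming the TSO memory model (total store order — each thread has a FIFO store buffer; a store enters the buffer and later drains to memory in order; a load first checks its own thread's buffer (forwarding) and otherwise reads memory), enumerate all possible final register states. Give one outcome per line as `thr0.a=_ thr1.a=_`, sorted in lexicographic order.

outcome vector order: (thr0.a,thr1.a)
|TSO outcomes| = 4

thr0.a=0 thr1.a=0
thr0.a=0 thr1.a=1
thr0.a=2 thr1.a=0
thr0.a=2 thr1.a=1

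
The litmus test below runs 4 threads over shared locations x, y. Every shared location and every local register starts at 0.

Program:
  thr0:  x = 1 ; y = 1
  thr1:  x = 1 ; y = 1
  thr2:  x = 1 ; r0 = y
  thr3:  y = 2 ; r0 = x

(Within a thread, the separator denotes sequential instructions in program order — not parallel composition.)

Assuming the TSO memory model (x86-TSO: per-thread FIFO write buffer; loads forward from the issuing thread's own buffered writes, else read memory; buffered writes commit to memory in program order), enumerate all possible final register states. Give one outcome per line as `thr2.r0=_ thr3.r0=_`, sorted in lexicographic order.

outcome vector order: (thr2.r0,thr3.r0)
|TSO outcomes| = 6

thr2.r0=0 thr3.r0=0
thr2.r0=0 thr3.r0=1
thr2.r0=1 thr3.r0=0
thr2.r0=1 thr3.r0=1
thr2.r0=2 thr3.r0=0
thr2.r0=2 thr3.r0=1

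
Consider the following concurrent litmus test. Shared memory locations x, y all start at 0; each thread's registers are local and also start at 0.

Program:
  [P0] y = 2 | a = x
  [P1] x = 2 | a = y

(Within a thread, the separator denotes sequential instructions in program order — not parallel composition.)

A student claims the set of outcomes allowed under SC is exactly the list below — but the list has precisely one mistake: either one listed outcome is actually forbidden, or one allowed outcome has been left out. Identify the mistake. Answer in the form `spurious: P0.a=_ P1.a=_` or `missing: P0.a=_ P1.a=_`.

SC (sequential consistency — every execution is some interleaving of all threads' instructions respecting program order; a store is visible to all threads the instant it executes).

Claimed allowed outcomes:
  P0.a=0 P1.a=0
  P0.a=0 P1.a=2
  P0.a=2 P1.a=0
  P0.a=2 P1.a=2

spurious: P0.a=0 P1.a=0

outcome vector order: (P0.a,P1.a)
SC: 3 outcomes — {<0 2> <2 0> <2 2>}
claimed∖SC = {<0 0>}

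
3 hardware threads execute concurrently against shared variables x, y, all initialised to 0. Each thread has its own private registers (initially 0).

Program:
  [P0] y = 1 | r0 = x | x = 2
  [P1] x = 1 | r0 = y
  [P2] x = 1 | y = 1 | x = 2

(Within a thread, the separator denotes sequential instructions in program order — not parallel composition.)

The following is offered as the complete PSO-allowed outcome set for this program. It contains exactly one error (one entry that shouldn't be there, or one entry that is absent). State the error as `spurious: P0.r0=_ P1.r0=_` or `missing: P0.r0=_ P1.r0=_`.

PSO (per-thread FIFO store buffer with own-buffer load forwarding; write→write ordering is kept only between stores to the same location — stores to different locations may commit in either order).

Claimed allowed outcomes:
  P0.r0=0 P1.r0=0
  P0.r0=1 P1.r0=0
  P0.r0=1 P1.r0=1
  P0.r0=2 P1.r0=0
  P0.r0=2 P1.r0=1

outcome vector order: (P0.r0,P1.r0)
[PSO] allowed = {(0,0); (0,1); (1,0); (1,1); (2,0); (2,1)}
PSO∖claimed = {(0,1)}

missing: P0.r0=0 P1.r0=1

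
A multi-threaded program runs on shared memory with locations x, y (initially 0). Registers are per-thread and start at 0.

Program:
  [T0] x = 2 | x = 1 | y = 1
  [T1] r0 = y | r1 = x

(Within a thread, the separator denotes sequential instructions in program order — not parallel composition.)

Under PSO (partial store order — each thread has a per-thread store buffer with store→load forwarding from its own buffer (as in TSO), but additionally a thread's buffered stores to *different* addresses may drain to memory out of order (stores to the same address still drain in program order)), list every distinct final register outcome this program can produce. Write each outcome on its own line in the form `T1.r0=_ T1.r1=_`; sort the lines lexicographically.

outcome vector order: (T1.r0,T1.r1)
|PSO outcomes| = 6

T1.r0=0 T1.r1=0
T1.r0=0 T1.r1=1
T1.r0=0 T1.r1=2
T1.r0=1 T1.r1=0
T1.r0=1 T1.r1=1
T1.r0=1 T1.r1=2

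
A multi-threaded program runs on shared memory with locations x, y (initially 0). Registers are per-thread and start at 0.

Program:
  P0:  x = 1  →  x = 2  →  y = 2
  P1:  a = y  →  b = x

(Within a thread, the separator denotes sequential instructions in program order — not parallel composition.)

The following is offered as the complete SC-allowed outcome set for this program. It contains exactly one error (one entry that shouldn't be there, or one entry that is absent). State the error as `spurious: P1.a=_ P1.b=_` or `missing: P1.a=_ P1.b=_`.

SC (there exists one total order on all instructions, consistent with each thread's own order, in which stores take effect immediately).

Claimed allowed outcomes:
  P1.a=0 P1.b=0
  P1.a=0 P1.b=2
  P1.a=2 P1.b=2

missing: P1.a=0 P1.b=1

outcome vector order: (P1.a,P1.b)
[SC] allowed = {<0 0> <0 1> <0 2> <2 2>}
SC∖claimed = {<0 1>}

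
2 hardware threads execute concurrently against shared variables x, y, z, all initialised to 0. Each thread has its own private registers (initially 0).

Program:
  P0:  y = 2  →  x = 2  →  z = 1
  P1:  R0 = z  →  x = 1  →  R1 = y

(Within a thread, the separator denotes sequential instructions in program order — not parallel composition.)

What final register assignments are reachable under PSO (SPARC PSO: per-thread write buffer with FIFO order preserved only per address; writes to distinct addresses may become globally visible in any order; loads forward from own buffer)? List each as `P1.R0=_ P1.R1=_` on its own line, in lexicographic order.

outcome vector order: (P1.R0,P1.R1)
|PSO outcomes| = 4

P1.R0=0 P1.R1=0
P1.R0=0 P1.R1=2
P1.R0=1 P1.R1=0
P1.R0=1 P1.R1=2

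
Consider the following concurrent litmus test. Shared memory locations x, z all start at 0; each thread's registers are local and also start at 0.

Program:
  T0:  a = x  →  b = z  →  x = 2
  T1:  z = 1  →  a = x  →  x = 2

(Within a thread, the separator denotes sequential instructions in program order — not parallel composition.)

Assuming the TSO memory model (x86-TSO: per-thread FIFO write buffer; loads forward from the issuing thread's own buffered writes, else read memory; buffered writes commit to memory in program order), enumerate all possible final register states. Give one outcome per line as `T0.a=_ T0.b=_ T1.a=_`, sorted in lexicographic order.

outcome vector order: (T0.a,T0.b,T1.a)
|TSO outcomes| = 5

T0.a=0 T0.b=0 T1.a=0
T0.a=0 T0.b=0 T1.a=2
T0.a=0 T0.b=1 T1.a=0
T0.a=0 T0.b=1 T1.a=2
T0.a=2 T0.b=1 T1.a=0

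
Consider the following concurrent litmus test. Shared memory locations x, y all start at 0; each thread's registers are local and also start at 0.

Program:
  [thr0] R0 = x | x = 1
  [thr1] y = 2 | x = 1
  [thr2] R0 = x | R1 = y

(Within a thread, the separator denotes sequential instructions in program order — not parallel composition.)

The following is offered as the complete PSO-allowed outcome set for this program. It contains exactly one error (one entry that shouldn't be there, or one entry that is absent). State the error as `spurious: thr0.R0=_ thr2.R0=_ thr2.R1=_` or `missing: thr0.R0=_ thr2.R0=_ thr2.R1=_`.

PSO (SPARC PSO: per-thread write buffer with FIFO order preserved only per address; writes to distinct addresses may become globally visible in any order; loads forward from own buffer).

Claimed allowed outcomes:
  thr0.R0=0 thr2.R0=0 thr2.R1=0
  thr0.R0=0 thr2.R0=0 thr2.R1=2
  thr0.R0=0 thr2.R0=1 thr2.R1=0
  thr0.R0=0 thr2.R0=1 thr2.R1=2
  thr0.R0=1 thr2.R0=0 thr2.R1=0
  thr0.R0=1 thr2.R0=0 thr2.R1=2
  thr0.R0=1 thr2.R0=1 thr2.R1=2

outcome vector order: (thr0.R0,thr2.R0,thr2.R1)
[PSO] allowed = {000 002 010 012 100 102 110 112}
PSO∖claimed = {110}

missing: thr0.R0=1 thr2.R0=1 thr2.R1=0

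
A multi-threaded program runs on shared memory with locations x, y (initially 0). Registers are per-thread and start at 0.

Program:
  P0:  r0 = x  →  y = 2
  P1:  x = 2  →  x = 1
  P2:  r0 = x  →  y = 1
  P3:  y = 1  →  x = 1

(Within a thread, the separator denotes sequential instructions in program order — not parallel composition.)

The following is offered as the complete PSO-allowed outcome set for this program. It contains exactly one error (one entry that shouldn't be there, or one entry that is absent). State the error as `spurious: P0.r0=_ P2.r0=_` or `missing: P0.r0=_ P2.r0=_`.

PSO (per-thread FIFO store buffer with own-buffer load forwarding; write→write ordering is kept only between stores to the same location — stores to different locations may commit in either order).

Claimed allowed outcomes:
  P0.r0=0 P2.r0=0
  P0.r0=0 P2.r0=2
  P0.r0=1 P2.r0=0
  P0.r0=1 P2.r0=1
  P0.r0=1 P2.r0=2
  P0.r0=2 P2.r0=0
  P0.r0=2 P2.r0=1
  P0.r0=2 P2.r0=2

outcome vector order: (P0.r0,P2.r0)
[PSO] allowed = {00 01 02 10 11 12 20 21 22}
PSO∖claimed = {01}

missing: P0.r0=0 P2.r0=1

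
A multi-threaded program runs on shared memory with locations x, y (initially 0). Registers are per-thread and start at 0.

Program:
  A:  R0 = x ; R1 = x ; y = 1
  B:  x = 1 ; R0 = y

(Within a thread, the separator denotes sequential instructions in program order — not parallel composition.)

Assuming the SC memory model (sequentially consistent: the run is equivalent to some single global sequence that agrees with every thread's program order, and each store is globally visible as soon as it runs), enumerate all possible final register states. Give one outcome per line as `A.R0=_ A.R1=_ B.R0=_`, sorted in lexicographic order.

A.R0=0 A.R1=0 B.R0=0
A.R0=0 A.R1=0 B.R0=1
A.R0=0 A.R1=1 B.R0=0
A.R0=0 A.R1=1 B.R0=1
A.R0=1 A.R1=1 B.R0=0
A.R0=1 A.R1=1 B.R0=1

outcome vector order: (A.R0,A.R1,B.R0)
|SC outcomes| = 6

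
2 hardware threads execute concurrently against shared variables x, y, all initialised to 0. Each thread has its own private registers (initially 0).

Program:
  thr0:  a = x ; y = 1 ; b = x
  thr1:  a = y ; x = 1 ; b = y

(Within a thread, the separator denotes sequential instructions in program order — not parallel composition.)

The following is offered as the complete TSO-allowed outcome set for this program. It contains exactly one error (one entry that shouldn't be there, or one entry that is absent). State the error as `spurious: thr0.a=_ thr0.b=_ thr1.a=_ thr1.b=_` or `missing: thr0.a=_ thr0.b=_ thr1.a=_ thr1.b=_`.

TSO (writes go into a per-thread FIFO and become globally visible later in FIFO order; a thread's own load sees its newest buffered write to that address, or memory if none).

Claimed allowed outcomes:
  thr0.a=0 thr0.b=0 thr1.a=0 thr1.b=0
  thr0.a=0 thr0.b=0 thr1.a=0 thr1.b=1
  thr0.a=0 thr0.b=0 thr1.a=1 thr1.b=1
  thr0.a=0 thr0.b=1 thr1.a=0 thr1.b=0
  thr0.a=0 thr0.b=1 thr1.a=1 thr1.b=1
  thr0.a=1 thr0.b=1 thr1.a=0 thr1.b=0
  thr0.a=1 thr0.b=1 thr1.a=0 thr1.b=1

outcome vector order: (thr0.a,thr0.b,thr1.a,thr1.b)
TSO (8): <0 0 0 0> <0 0 0 1> <0 0 1 1> <0 1 0 0> <0 1 0 1> <0 1 1 1> <1 1 0 0> <1 1 0 1>
TSO∖claimed = {<0 1 0 1>}

missing: thr0.a=0 thr0.b=1 thr1.a=0 thr1.b=1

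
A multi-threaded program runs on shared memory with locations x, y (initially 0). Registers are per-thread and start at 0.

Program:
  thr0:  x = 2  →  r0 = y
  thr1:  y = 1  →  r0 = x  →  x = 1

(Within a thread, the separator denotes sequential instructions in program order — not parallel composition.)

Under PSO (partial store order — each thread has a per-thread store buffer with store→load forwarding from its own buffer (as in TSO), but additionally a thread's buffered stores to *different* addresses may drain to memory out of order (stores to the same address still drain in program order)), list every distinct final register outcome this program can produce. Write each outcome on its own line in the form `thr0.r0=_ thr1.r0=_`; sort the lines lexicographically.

thr0.r0=0 thr1.r0=0
thr0.r0=0 thr1.r0=2
thr0.r0=1 thr1.r0=0
thr0.r0=1 thr1.r0=2

outcome vector order: (thr0.r0,thr1.r0)
|PSO outcomes| = 4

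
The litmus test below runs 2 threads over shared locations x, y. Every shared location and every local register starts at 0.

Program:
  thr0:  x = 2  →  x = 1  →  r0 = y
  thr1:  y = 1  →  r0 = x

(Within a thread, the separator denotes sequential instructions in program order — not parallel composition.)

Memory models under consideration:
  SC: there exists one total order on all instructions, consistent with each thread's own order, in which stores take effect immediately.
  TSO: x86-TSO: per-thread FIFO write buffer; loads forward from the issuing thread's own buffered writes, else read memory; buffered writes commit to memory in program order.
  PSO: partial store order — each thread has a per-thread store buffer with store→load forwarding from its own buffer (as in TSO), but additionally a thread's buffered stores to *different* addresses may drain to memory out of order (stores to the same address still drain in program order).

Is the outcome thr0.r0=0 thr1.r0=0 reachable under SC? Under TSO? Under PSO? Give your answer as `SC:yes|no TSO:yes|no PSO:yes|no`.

SC:no TSO:yes PSO:yes

outcome vector order: (thr0.r0,thr1.r0)
SC: 4 outcomes — {(0,1) (1,0) (1,1) (1,2)}
TSO: 6 outcomes — {(0,0) (0,1) (0,2) (1,0) (1,1) (1,2)}
PSO: 6 outcomes — {(0,0) (0,1) (0,2) (1,0) (1,1) (1,2)}
target (0,0) ∈ {TSO,PSO}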